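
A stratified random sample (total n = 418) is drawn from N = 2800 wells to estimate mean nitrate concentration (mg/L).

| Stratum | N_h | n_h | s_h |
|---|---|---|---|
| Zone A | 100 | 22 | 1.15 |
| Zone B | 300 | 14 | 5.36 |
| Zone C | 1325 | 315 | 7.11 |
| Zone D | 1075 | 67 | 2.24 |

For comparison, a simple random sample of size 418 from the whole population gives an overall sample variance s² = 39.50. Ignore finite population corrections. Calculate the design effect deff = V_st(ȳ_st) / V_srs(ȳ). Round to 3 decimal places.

deff ≈ 0.747

V̂(ȳ_st) = Σ W_h² s_h²/n_h, with W_h = N_h/N and N = 2800:
  stratum Zone A: (100/2800)²·1.15²/22 = 7.66756e-05
  stratum Zone B: (300/2800)²·5.36²/14 = 0.0235574
  stratum Zone C: (1325/2800)²·7.11²/315 = 0.0359372
  stratum Zone D: (1075/2800)²·2.24²/67 = 0.0110388
V_st = 0.0706101
V_srs = s²/n = 39.50/418 = 0.0944976
deff = V_st / V_srs = 0.0706101/0.0944976 = 0.7472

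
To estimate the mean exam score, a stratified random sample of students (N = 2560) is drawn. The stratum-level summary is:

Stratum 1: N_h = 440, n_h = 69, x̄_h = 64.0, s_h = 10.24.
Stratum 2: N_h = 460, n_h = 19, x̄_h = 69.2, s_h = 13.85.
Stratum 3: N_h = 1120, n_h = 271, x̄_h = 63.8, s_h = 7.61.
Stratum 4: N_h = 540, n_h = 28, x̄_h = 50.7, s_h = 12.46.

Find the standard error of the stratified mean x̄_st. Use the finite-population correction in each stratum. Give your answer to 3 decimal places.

SE(x̄_st) ≈ 0.784

V̂(x̄_st) = Σ W_h² (1 − n_h/N_h) s_h²/n_h, with W_h = N_h/N and N = 2560:
  stratum 1: (440/2560)²·(1 − 69/440)·10.24²/69 = 0.0378528
  stratum 2: (460/2560)²·(1 − 19/460)·13.85²/19 = 0.312509
  stratum 3: (1120/2560)²·(1 − 271/1120)·7.61²/271 = 0.031006
  stratum 4: (540/2560)²·(1 − 28/540)·12.46²/28 = 0.233917
V̂(x̄_st) = 0.615285
SE(x̄_st) = √0.615285 = 0.784401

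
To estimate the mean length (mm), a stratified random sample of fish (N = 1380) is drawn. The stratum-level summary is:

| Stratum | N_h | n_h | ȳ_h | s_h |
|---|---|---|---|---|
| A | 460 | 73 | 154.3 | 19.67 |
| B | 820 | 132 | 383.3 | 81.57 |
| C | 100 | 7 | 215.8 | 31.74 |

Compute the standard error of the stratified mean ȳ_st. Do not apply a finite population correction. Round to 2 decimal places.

SE(ȳ_st) ≈ 4.38

V̂(ȳ_st) = Σ W_h² s_h²/n_h, with W_h = N_h/N and N = 1380:
  stratum A: (460/1380)²·19.67²/73 = 0.588902
  stratum B: (820/1380)²·81.57²/132 = 17.7974
  stratum C: (100/1380)²·31.74²/7 = 0.755714
V̂(ȳ_st) = 19.142
SE(ȳ_st) = √19.142 = 4.37516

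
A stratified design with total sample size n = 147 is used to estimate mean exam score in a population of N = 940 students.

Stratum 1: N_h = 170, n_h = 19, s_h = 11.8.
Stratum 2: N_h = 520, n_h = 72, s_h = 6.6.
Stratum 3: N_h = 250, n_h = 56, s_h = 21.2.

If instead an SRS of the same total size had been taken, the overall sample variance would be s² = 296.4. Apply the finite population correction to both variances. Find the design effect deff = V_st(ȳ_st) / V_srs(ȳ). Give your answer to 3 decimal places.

V̂(ȳ_st) = Σ W_h² (1 − n_h/N_h) s_h²/n_h, with W_h = N_h/N and N = 940:
  stratum 1: (170/940)²·(1 − 19/170)·11.8²/19 = 0.212902
  stratum 2: (520/940)²·(1 − 72/520)·6.6²/72 = 0.159507
  stratum 3: (250/940)²·(1 − 56/250)·21.2²/56 = 0.440524
V_st = 0.812934
V_srs = (1 − 147/940)·296.4/147 = 1.70101
deff = V_st / V_srs = 0.812934/1.70101 = 0.4779

deff ≈ 0.478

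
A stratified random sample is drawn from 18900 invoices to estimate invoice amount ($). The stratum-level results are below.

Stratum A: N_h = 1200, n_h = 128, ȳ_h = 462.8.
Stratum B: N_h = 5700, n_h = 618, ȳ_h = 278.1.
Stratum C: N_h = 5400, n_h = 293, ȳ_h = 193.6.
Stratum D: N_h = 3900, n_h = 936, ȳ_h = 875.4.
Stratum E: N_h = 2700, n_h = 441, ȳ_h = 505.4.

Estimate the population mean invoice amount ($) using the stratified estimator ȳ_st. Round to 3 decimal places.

N = Σ N_h = 18900. Stratum weights W_h = N_h/N.
ȳ_st = (1200·462.8 + 5700·278.1 + 5400·193.6 + 3900·875.4 + 2700·505.4) / 18900 = 421.40794

ȳ_st ≈ 421.408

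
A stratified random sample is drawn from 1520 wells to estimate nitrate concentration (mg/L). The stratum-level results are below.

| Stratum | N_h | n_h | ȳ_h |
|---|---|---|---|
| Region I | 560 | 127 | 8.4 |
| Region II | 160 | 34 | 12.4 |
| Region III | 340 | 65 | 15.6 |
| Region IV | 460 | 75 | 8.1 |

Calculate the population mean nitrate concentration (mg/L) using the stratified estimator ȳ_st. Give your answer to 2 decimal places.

N = Σ N_h = 1520. Stratum weights W_h = N_h/N.
ȳ_st = (560·8.4 + 160·12.4 + 340·15.6 + 460·8.1) / 1520 = 10.3408

ȳ_st ≈ 10.34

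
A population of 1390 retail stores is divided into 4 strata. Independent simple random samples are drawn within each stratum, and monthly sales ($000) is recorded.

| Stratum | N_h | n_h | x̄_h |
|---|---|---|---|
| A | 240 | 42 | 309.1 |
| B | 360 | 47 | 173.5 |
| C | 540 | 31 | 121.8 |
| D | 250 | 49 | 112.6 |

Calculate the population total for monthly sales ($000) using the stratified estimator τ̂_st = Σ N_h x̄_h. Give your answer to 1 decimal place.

τ̂_st = Σ N_h x̄_h = 240·309.1 + 360·173.5 + 540·121.8 + 250·112.6 = 230566.0

τ̂_st ≈ 230566.0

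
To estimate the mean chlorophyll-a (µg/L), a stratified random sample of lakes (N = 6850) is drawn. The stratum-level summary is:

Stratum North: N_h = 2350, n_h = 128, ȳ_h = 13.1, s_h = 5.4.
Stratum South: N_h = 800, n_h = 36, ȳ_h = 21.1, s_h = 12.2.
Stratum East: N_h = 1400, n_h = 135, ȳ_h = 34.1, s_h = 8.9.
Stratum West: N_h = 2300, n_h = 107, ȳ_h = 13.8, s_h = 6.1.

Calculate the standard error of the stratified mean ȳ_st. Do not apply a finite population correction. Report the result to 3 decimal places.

V̂(ȳ_st) = Σ W_h² s_h²/n_h, with W_h = N_h/N and N = 6850:
  stratum North: (2350/6850)²·5.4²/128 = 0.0268122
  stratum South: (800/6850)²·12.2²/36 = 0.0563918
  stratum East: (1400/6850)²·8.9²/135 = 0.0245088
  stratum West: (2300/6850)²·6.1²/107 = 0.0392058
V̂(ȳ_st) = 0.146919
SE(ȳ_st) = √0.146919 = 0.3833

SE(ȳ_st) ≈ 0.383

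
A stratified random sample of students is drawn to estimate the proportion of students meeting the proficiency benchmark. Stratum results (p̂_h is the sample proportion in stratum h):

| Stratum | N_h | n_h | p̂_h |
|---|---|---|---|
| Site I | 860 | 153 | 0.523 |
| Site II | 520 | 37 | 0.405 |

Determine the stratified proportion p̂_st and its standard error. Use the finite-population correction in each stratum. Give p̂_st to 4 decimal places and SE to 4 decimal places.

N = 1380; stratum weights W_h = N_h/N.
p̂_st = Σ W_h p̂_h = (860·0.523 + 520·0.405)/1380 = 0.47854
V̂(p̂_st) = Σ W_h² (1 − n_h/N_h) p̂_h(1−p̂_h)/(n_h−1):
  stratum Site I: (860/1380)²·(1 − 153/860)·0.523·0.477/152 = 0.000524006
  stratum Site II: (520/1380)²·(1 − 37/520)·0.405·0.595/36 = 0.000882799
V̂(p̂_st) = 0.0014068; SE = √V̂ = 0.0375074

p̂_st ≈ 0.4785, SE ≈ 0.0375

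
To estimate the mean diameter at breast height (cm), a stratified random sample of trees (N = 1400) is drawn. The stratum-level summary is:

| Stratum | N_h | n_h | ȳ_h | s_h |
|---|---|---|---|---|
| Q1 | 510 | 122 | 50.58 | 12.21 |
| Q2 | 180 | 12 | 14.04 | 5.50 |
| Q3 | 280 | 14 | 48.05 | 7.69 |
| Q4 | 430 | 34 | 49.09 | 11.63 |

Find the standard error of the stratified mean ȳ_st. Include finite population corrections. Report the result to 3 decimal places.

SE(ȳ_st) ≈ 0.818

V̂(ȳ_st) = Σ W_h² (1 − n_h/N_h) s_h²/n_h, with W_h = N_h/N and N = 1400:
  stratum Q1: (510/1400)²·(1 − 122/510)·12.21²/122 = 0.123372
  stratum Q2: (180/1400)²·(1 − 12/180)·5.50²/12 = 0.0388929
  stratum Q3: (280/1400)²·(1 − 14/280)·7.69²/14 = 0.160512
  stratum Q4: (430/1400)²·(1 − 34/430)·11.63²/34 = 0.345611
V̂(ȳ_st) = 0.668389
SE(ȳ_st) = √0.668389 = 0.81755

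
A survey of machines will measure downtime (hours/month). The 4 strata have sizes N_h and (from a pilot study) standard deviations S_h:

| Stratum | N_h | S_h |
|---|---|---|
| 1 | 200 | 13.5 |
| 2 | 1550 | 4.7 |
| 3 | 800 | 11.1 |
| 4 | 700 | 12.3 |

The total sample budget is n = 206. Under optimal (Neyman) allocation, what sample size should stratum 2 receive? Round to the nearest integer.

Neyman allocation: n_h = n · N_h S_h / Σ N_i S_i, with n = 206.
  stratum 1: N_h·S_h = 200·13.5 = 2700.00
  stratum 2: N_h·S_h = 1550·4.7 = 7285.00
  stratum 3: N_h·S_h = 800·11.1 = 8880.00
  stratum 4: N_h·S_h = 700·12.3 = 8610.00
Σ N_h S_h = 27475.00
n for stratum 2 = 206·7285.00/27475.00 = 54.621 → 55

55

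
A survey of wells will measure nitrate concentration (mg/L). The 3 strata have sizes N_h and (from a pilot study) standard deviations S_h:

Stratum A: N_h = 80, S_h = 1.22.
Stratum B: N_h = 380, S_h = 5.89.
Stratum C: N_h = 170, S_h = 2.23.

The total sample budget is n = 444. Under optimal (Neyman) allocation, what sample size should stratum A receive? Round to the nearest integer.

Neyman allocation: n_h = n · N_h S_h / Σ N_i S_i, with n = 444.
  stratum A: N_h·S_h = 80·1.22 = 97.60
  stratum B: N_h·S_h = 380·5.89 = 2238.20
  stratum C: N_h·S_h = 170·2.23 = 379.10
Σ N_h S_h = 2714.90
n for stratum A = 444·97.60/2714.90 = 15.962 → 16

16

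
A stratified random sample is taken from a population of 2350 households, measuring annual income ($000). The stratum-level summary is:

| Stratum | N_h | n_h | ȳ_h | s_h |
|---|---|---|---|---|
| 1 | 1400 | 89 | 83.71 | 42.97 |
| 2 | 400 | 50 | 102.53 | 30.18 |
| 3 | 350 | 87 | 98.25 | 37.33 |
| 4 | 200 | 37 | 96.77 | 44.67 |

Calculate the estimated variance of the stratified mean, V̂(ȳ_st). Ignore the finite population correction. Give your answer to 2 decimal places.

V̂(ȳ_st) = Σ W_h² s_h²/n_h, with W_h = N_h/N and N = 2350:
  stratum 1: (1400/2350)²·42.97²/89 = 7.36311
  stratum 2: (400/2350)²·30.18²/50 = 0.52778
  stratum 3: (350/2350)²·37.33²/87 = 0.355302
  stratum 4: (200/2350)²·44.67²/37 = 0.39062
V̂(ȳ_st) = 8.63681

V̂(ȳ_st) ≈ 8.64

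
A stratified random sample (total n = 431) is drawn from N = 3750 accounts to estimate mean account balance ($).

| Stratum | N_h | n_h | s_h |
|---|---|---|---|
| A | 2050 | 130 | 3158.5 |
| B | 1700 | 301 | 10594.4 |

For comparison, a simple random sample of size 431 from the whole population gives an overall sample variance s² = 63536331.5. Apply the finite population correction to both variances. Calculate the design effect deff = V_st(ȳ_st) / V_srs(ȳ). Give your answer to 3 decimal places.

V̂(ȳ_st) = Σ W_h² (1 − n_h/N_h) s_h²/n_h, with W_h = N_h/N and N = 3750:
  stratum A: (2050/3750)²·(1 − 130/2050)·3158.5²/130 = 21478.8
  stratum B: (1700/3750)²·(1 − 301/1700)·10594.4²/301 = 63065.3
V_st = 84544.1
V_srs = (1 − 431/3750)·63536331.5/431 = 130473
deff = V_st / V_srs = 84544.1/130473 = 0.6480

deff ≈ 0.648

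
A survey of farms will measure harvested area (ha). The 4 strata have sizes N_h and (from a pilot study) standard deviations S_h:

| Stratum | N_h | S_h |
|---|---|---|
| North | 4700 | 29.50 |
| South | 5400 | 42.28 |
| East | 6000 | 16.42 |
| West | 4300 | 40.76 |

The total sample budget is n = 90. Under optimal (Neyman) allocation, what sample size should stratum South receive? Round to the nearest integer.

Neyman allocation: n_h = n · N_h S_h / Σ N_i S_i, with n = 90.
  stratum North: N_h·S_h = 4700·29.50 = 138650.00
  stratum South: N_h·S_h = 5400·42.28 = 228312.00
  stratum East: N_h·S_h = 6000·16.42 = 98520.00
  stratum West: N_h·S_h = 4300·40.76 = 175268.00
Σ N_h S_h = 640750.00
n for stratum South = 90·228312.00/640750.00 = 32.069 → 32

32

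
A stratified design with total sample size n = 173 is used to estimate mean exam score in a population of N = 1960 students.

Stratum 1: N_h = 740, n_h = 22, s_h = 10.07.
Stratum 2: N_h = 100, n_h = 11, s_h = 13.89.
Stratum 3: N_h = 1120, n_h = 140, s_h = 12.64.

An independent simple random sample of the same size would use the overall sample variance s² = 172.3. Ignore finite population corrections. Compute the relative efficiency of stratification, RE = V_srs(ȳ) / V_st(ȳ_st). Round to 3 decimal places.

V̂(ȳ_st) = Σ W_h² s_h²/n_h, with W_h = N_h/N and N = 1960:
  stratum 1: (740/1960)²·10.07²/22 = 0.657034
  stratum 2: (100/1960)²·13.89²/11 = 0.0456562
  stratum 3: (1120/1960)²·12.64²/140 = 0.37264
V_st = 1.07533
V_srs = s²/n = 172.3/173 = 0.995954
Relative efficiency = V_srs / V_st = 0.995954/1.07533 = 0.9262

RE ≈ 0.926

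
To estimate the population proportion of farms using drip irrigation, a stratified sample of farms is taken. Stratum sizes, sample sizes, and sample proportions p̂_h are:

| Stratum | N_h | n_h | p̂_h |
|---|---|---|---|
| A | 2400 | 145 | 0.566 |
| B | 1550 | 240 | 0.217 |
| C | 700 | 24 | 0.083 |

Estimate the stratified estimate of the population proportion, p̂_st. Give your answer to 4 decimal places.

N = 4650; stratum weights W_h = N_h/N.
p̂_st = Σ W_h p̂_h = (2400·0.566 + 1550·0.217 + 700·0.083)/4650 = 0.37696

p̂_st ≈ 0.3770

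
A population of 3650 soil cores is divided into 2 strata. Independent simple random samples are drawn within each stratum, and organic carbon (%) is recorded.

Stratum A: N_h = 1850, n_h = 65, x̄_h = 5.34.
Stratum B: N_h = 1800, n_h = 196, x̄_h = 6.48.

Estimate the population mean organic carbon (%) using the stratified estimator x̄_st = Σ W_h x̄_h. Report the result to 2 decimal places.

N = Σ N_h = 3650. Stratum weights W_h = N_h/N.
x̄_st = (1850·5.34 + 1800·6.48) / 3650 = 5.9022

x̄_st ≈ 5.90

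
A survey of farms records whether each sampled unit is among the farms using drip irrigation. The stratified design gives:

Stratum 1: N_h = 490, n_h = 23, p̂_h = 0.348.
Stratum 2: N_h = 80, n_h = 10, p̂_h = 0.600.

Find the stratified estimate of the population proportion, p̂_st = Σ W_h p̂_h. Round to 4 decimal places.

N = 570; stratum weights W_h = N_h/N.
p̂_st = Σ W_h p̂_h = (490·0.348 + 80·0.600)/570 = 0.38337

p̂_st ≈ 0.3834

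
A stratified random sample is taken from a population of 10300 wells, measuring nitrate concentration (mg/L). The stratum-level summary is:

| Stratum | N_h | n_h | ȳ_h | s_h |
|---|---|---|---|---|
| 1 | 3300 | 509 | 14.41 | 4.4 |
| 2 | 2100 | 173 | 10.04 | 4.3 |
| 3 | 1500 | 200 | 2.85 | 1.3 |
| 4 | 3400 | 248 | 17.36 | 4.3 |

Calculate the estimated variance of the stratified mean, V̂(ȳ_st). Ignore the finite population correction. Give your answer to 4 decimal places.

V̂(ȳ_st) = Σ W_h² s_h²/n_h, with W_h = N_h/N and N = 10300:
  stratum 1: (3300/10300)²·4.4²/509 = 0.00390428
  stratum 2: (2100/10300)²·4.3²/173 = 0.00444278
  stratum 3: (1500/10300)²·1.3²/200 = 0.000179211
  stratum 4: (3400/10300)²·4.3²/248 = 0.00812398
V̂(ȳ_st) = 0.0166502

V̂(ȳ_st) ≈ 0.0167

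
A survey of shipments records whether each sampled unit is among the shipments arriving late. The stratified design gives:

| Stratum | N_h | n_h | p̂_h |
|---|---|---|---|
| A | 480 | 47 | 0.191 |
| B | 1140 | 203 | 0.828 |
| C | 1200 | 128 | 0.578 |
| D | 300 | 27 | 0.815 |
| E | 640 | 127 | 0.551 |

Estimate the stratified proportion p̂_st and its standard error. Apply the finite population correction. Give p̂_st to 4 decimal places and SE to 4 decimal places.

N = 3760; stratum weights W_h = N_h/N.
p̂_st = Σ W_h p̂_h = (480·0.191 + 1140·0.828 + 1200·0.578 + 300·0.815 + 640·0.551)/3760 = 0.61871
V̂(p̂_st) = Σ W_h² (1 − n_h/N_h) p̂_h(1−p̂_h)/(n_h−1):
  stratum A: (480/3760)²·(1 − 47/480)·0.191·0.809/46 = 4.9383e-05
  stratum B: (1140/3760)²·(1 − 203/1140)·0.828·0.172/202 = 5.32692e-05
  stratum C: (1200/3760)²·(1 − 128/1200)·0.578·0.422/127 = 0.000174758
  stratum D: (300/3760)²·(1 − 27/300)·0.815·0.185/26 = 3.35942e-05
  stratum E: (640/3760)²·(1 − 127/640)·0.551·0.449/126 = 4.55983e-05
V̂(p̂_st) = 0.000356603; SE = √V̂ = 0.0188839

p̂_st ≈ 0.6187, SE ≈ 0.0189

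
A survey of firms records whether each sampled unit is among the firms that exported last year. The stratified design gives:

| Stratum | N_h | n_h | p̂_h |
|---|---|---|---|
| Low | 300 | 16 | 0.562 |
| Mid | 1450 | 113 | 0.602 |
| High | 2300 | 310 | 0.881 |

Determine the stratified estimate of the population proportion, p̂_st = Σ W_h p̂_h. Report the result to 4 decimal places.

N = 4050; stratum weights W_h = N_h/N.
p̂_st = Σ W_h p̂_h = (300·0.562 + 1450·0.602 + 2300·0.881)/4050 = 0.75748

p̂_st ≈ 0.7575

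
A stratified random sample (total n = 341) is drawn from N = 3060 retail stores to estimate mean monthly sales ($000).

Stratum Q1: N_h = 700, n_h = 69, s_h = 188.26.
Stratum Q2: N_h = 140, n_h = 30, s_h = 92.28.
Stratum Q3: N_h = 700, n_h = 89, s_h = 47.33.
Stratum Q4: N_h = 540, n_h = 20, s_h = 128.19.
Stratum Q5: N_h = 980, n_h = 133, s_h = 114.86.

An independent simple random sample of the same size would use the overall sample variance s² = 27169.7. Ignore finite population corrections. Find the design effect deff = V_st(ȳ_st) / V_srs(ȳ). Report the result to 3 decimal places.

deff ≈ 0.810

V̂(ȳ_st) = Σ W_h² s_h²/n_h, with W_h = N_h/N and N = 3060:
  stratum Q1: (700/3060)²·188.26²/69 = 26.8794
  stratum Q2: (140/3060)²·92.28²/30 = 0.594165
  stratum Q3: (700/3060)²·47.33²/89 = 1.31715
  stratum Q4: (540/3060)²·128.19²/20 = 25.5872
  stratum Q5: (980/3060)²·114.86²/133 = 10.1741
V_st = 64.5521
V_srs = s²/n = 27169.7/341 = 79.6765
deff = V_st / V_srs = 64.5521/79.6765 = 0.8102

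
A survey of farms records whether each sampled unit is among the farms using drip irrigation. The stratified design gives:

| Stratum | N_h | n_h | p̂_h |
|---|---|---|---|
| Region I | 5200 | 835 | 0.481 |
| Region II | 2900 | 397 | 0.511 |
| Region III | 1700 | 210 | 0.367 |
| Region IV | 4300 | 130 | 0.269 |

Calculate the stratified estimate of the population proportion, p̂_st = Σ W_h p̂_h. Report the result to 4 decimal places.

p̂_st ≈ 0.4088

N = 14100; stratum weights W_h = N_h/N.
p̂_st = Σ W_h p̂_h = (5200·0.481 + 2900·0.511 + 1700·0.367 + 4300·0.269)/14100 = 0.40877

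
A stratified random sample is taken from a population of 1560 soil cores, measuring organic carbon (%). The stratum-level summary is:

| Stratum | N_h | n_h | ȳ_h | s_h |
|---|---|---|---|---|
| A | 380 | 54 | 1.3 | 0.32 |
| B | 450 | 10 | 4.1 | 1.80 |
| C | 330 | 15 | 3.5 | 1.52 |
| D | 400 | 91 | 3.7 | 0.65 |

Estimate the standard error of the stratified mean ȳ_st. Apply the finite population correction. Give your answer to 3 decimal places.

V̂(ȳ_st) = Σ W_h² (1 − n_h/N_h) s_h²/n_h, with W_h = N_h/N and N = 1560:
  stratum A: (380/1560)²·(1 − 54/380)·0.32²/54 = 9.65291e-05
  stratum B: (450/1560)²·(1 − 10/450)·1.80²/10 = 0.0263609
  stratum C: (330/1560)²·(1 − 15/330)·1.52²/15 = 0.00657917
  stratum D: (400/1560)²·(1 − 91/400)·0.65²/91 = 0.000235806
V̂(ȳ_st) = 0.0332725
SE(ȳ_st) = √0.0332725 = 0.182407

SE(ȳ_st) ≈ 0.182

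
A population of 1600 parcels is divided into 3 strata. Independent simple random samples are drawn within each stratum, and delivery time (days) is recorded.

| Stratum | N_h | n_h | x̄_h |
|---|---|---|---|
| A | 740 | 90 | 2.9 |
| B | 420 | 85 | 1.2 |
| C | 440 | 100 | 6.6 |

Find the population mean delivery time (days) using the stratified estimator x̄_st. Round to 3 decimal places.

x̄_st ≈ 3.471

N = Σ N_h = 1600. Stratum weights W_h = N_h/N.
x̄_st = (740·2.9 + 420·1.2 + 440·6.6) / 1600 = 3.47125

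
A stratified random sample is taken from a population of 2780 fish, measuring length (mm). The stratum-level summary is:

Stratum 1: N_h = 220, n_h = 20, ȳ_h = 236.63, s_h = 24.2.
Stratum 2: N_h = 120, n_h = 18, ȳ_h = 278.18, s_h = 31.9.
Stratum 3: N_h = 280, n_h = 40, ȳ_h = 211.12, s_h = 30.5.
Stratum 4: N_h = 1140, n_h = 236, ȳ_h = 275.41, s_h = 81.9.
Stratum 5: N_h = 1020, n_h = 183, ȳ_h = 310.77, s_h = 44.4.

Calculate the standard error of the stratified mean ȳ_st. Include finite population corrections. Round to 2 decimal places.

V̂(ȳ_st) = Σ W_h² (1 − n_h/N_h) s_h²/n_h, with W_h = N_h/N and N = 2780:
  stratum 1: (220/2780)²·(1 − 20/220)·24.2²/20 = 0.166711
  stratum 2: (120/2780)²·(1 − 18/120)·31.9²/18 = 0.0895366
  stratum 3: (280/2780)²·(1 − 40/280)·30.5²/40 = 0.202218
  stratum 4: (1140/2780)²·(1 − 236/1140)·81.9²/236 = 3.79
  stratum 5: (1020/2780)²·(1 − 183/1020)·44.4²/183 = 1.19001
V̂(ȳ_st) = 5.43848
SE(ȳ_st) = √5.43848 = 2.33205

SE(ȳ_st) ≈ 2.33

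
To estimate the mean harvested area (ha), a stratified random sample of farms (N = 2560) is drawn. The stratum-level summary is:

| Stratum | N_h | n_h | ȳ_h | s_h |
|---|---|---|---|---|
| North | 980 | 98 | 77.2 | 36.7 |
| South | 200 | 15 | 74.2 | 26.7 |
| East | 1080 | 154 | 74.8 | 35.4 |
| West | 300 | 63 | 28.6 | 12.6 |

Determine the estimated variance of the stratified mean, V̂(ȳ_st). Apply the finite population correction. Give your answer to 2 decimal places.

V̂(ȳ_st) ≈ 3.35

V̂(ȳ_st) = Σ W_h² (1 − n_h/N_h) s_h²/n_h, with W_h = N_h/N and N = 2560:
  stratum North: (980/2560)²·(1 − 98/980)·36.7²/98 = 1.81268
  stratum South: (200/2560)²·(1 − 15/200)·26.7²/15 = 0.26832
  stratum East: (1080/2560)²·(1 − 154/1080)·35.4²/154 = 1.24177
  stratum West: (300/2560)²·(1 − 63/300)·12.6²/63 = 0.0273395
V̂(ȳ_st) = 3.35011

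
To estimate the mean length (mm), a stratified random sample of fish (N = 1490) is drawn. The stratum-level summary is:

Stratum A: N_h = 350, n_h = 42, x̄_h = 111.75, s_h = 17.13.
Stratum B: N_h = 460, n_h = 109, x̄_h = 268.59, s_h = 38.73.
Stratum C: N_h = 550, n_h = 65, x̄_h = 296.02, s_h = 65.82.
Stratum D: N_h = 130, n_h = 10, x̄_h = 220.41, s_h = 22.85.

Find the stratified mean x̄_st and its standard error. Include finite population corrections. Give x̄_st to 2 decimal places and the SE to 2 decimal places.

x̄_st ≈ 237.67, SE ≈ 3.12

x̄_st = Σ W_h x̄_h = (350·111.75 + 460·268.59 + 550·296.02 + 130·220.41)/1490 = 237.66993
V̂(x̄_st) = Σ W_h² (1 − n_h/N_h) s_h²/n_h, with W_h = N_h/N and N = 1490:
  stratum A: (350/1490)²·(1 − 42/350)·17.13²/42 = 0.339244
  stratum B: (460/1490)²·(1 − 109/460)·38.73²/109 = 1.00083
  stratum C: (550/1490)²·(1 − 65/550)·65.82²/65 = 8.00819
  stratum D: (130/1490)²·(1 − 10/130)·22.85²/10 = 0.36688
V̂(x̄_st) = 9.71514
SE(x̄_st) = √9.71514 = 3.11691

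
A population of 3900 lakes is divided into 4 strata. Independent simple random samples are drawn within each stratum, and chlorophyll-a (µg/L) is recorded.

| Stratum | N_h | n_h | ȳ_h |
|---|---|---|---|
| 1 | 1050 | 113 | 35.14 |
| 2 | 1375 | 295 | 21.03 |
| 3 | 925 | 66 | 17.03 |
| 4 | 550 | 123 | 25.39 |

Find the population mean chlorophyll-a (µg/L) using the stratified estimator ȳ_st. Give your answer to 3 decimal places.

ȳ_st ≈ 24.495

N = Σ N_h = 3900. Stratum weights W_h = N_h/N.
ȳ_st = (1050·35.14 + 1375·21.03 + 925·17.03 + 550·25.39) / 3900 = 24.49500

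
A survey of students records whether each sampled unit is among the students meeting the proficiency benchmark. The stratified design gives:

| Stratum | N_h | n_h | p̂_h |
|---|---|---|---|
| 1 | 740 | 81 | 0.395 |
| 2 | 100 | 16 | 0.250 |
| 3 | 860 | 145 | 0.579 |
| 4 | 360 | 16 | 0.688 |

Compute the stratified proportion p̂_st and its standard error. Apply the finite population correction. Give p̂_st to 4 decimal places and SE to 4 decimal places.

N = 2060; stratum weights W_h = N_h/N.
p̂_st = Σ W_h p̂_h = (740·0.395 + 100·0.250 + 860·0.579 + 360·0.688)/2060 = 0.51598
V̂(p̂_st) = Σ W_h² (1 − n_h/N_h) p̂_h(1−p̂_h)/(n_h−1):
  stratum 1: (740/2060)²·(1 − 81/740)·0.395·0.605/80 = 0.000343277
  stratum 2: (100/2060)²·(1 − 16/100)·0.250·0.750/15 = 2.47431e-05
  stratum 3: (860/2060)²·(1 − 145/860)·0.579·0.421/144 = 0.000245283
  stratum 4: (360/2060)²·(1 − 16/360)·0.688·0.312/15 = 0.000417617
V̂(p̂_st) = 0.00103092; SE = √V̂ = 0.032108

p̂_st ≈ 0.5160, SE ≈ 0.0321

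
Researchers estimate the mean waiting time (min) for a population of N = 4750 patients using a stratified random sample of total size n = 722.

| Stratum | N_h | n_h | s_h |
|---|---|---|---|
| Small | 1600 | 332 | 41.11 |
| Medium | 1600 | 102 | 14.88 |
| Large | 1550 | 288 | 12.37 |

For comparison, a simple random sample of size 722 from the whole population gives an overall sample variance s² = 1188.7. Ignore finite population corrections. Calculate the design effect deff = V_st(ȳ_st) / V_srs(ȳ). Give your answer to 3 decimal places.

deff ≈ 0.535

V̂(ȳ_st) = Σ W_h² s_h²/n_h, with W_h = N_h/N and N = 4750:
  stratum Small: (1600/4750)²·41.11²/332 = 0.577577
  stratum Medium: (1600/4750)²·14.88²/102 = 0.246297
  stratum Large: (1550/4750)²·12.37²/288 = 0.0565748
V_st = 0.880448
V_srs = s²/n = 1188.7/722 = 1.6464
deff = V_st / V_srs = 0.880448/1.6464 = 0.5348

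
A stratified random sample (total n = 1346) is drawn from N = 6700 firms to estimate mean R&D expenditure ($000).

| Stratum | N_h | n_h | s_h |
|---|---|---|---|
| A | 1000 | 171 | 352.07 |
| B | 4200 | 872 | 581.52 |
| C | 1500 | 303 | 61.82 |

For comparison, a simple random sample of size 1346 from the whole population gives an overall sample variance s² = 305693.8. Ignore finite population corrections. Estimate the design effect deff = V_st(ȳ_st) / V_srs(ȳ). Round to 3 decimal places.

deff ≈ 0.745

V̂(ȳ_st) = Σ W_h² s_h²/n_h, with W_h = N_h/N and N = 6700:
  stratum A: (1000/6700)²·352.07²/171 = 16.1478
  stratum B: (4200/6700)²·581.52²/872 = 152.392
  stratum C: (1500/6700)²·61.82²/303 = 0.632191
V_st = 169.172
V_srs = s²/n = 305693.8/1346 = 227.113
deff = V_st / V_srs = 169.172/227.113 = 0.7449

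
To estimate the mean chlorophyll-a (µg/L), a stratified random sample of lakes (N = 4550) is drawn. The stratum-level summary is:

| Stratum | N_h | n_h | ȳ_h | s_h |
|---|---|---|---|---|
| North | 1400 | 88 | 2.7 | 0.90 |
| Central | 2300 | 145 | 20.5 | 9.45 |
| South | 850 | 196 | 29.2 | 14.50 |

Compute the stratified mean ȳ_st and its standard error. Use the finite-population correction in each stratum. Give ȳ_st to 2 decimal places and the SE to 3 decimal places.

ȳ_st = Σ W_h ȳ_h = (1400·2.7 + 2300·20.5 + 850·29.2)/4550 = 16.64835
V̂(ȳ_st) = Σ W_h² (1 − n_h/N_h) s_h²/n_h, with W_h = N_h/N and N = 4550:
  stratum North: (1400/4550)²·(1 − 88/1400)·0.90²/88 = 0.00081666
  stratum Central: (2300/4550)²·(1 − 145/2300)·9.45²/145 = 0.147451
  stratum South: (850/4550)²·(1 − 196/850)·14.50²/196 = 0.0288041
V̂(ȳ_st) = 0.177072
SE(ȳ_st) = √0.177072 = 0.420799

ȳ_st ≈ 16.65, SE ≈ 0.421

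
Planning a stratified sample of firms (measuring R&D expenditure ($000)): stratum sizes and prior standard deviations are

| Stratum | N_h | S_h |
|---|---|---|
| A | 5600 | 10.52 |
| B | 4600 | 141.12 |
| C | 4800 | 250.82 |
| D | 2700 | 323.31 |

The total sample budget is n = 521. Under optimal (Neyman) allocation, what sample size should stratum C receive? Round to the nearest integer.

Neyman allocation: n_h = n · N_h S_h / Σ N_i S_i, with n = 521.
  stratum A: N_h·S_h = 5600·10.52 = 58912.00
  stratum B: N_h·S_h = 4600·141.12 = 649152.00
  stratum C: N_h·S_h = 4800·250.82 = 1203936.00
  stratum D: N_h·S_h = 2700·323.31 = 872937.00
Σ N_h S_h = 2784937.00
n for stratum C = 521·1203936.00/2784937.00 = 225.230 → 225

225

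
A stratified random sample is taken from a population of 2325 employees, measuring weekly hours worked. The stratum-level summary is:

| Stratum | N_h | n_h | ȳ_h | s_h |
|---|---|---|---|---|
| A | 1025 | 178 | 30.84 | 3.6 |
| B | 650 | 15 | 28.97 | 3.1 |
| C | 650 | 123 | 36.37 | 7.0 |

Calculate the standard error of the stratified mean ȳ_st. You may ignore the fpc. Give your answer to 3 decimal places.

SE(ȳ_st) ≈ 0.309

V̂(ȳ_st) = Σ W_h² s_h²/n_h, with W_h = N_h/N and N = 2325:
  stratum A: (1025/2325)²·3.6²/178 = 0.014151
  stratum B: (650/2325)²·3.1²/15 = 0.0500741
  stratum C: (650/2325)²·7.0²/123 = 0.0311366
V̂(ȳ_st) = 0.0953617
SE(ȳ_st) = √0.0953617 = 0.308807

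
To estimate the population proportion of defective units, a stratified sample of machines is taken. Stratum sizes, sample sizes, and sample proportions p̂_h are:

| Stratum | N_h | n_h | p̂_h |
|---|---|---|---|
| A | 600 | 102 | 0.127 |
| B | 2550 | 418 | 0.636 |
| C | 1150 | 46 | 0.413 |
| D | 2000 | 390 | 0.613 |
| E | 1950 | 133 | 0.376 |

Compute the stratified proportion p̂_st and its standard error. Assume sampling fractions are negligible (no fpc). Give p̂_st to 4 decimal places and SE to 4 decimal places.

N = 8250; stratum weights W_h = N_h/N.
p̂_st = Σ W_h p̂_h = (600·0.127 + 2550·0.636 + 1150·0.413 + 2000·0.613 + 1950·0.376)/8250 = 0.50087
V̂(p̂_st) = Σ W_h² p̂_h(1−p̂_h)/(n_h−1):
  stratum A: (600/8250)²·0.127·0.873/101 = 5.80619e-06
  stratum B: (2550/8250)²·0.636·0.364/417 = 5.30389e-05
  stratum C: (1150/8250)²·0.413·0.587/45 = 0.00010468
  stratum D: (2000/8250)²·0.613·0.387/389 = 3.58405e-05
  stratum E: (1950/8250)²·0.376·0.624/132 = 9.93024e-05
V̂(p̂_st) = 0.000298668; SE = √V̂ = 0.017282

p̂_st ≈ 0.5009, SE ≈ 0.0173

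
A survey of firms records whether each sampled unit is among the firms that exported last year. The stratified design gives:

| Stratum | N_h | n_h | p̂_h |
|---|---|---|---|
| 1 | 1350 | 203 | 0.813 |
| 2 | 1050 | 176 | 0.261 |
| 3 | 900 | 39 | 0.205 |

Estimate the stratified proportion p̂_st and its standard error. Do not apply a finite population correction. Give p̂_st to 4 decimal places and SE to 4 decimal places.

p̂_st ≈ 0.4715, SE ≈ 0.0236

N = 3300; stratum weights W_h = N_h/N.
p̂_st = Σ W_h p̂_h = (1350·0.813 + 1050·0.261 + 900·0.205)/3300 = 0.47155
V̂(p̂_st) = Σ W_h² p̂_h(1−p̂_h)/(n_h−1):
  stratum 1: (1350/3300)²·0.813·0.187/202 = 0.000125956
  stratum 2: (1050/3300)²·0.261·0.739/175 = 0.000111583
  stratum 3: (900/3300)²·0.205·0.795/38 = 0.000319003
V̂(p̂_st) = 0.000556542; SE = √V̂ = 0.0235911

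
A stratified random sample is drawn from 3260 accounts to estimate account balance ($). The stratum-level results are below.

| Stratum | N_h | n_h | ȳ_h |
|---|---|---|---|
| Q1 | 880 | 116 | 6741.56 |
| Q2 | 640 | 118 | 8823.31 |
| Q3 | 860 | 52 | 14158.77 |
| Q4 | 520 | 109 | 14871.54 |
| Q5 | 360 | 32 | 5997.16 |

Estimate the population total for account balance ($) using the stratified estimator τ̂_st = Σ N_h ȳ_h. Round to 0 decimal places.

τ̂_st = Σ N_h ȳ_h = 880·6741.56 + 640·8823.31 + 860·14158.77 + 520·14871.54 + 360·5997.16 = 33648212

τ̂_st ≈ 33648212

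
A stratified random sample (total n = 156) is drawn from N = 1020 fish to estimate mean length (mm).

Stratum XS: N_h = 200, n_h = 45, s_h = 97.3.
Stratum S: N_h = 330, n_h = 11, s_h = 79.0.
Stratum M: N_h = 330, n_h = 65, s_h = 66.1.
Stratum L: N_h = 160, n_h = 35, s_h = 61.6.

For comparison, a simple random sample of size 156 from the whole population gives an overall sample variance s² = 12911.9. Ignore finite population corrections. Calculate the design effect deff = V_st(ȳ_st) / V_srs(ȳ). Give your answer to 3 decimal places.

V̂(ȳ_st) = Σ W_h² s_h²/n_h, with W_h = N_h/N and N = 1020:
  stratum XS: (200/1020)²·97.3²/45 = 8.08859
  stratum S: (330/1020)²·79.0²/11 = 59.3867
  stratum M: (330/1020)²·66.1²/65 = 7.03586
  stratum L: (160/1020)²·61.6²/35 = 2.66768
V_st = 77.1788
V_srs = s²/n = 12911.9/156 = 82.7686
deff = V_st / V_srs = 77.1788/82.7686 = 0.9325

deff ≈ 0.932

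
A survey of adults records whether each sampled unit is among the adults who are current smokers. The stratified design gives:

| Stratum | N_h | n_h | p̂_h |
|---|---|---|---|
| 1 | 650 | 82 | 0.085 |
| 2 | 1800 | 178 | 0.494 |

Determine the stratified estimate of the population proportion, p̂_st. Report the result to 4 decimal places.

p̂_st ≈ 0.3855

N = 2450; stratum weights W_h = N_h/N.
p̂_st = Σ W_h p̂_h = (650·0.085 + 1800·0.494)/2450 = 0.38549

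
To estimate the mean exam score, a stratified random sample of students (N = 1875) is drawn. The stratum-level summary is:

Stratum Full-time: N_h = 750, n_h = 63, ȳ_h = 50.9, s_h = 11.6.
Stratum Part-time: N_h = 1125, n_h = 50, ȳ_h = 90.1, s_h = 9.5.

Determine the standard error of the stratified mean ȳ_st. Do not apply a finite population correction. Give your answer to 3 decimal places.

V̂(ȳ_st) = Σ W_h² s_h²/n_h, with W_h = N_h/N and N = 1875:
  stratum Full-time: (750/1875)²·11.6²/63 = 0.34174
  stratum Part-time: (1125/1875)²·9.5²/50 = 0.6498
V̂(ȳ_st) = 0.99154
SE(ȳ_st) = √0.99154 = 0.995761

SE(ȳ_st) ≈ 0.996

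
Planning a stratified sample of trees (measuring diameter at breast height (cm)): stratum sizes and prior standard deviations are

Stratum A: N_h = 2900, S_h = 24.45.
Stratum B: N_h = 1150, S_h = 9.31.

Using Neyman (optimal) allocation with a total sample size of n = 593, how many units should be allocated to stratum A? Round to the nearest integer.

Neyman allocation: n_h = n · N_h S_h / Σ N_i S_i, with n = 593.
  stratum A: N_h·S_h = 2900·24.45 = 70905.00
  stratum B: N_h·S_h = 1150·9.31 = 10706.50
Σ N_h S_h = 81611.50
n for stratum A = 593·70905.00/81611.50 = 515.205 → 515

515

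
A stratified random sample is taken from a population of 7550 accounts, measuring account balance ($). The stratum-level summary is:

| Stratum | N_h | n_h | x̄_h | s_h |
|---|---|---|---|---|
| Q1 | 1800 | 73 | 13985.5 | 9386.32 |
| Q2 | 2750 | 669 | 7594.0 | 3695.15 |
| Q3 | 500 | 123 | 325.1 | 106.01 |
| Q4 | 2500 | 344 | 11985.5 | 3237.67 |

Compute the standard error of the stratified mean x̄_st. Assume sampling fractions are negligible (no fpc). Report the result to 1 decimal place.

V̂(x̄_st) = Σ W_h² s_h²/n_h, with W_h = N_h/N and N = 7550:
  stratum Q1: (1800/7550)²·9386.32²/73 = 68599.2
  stratum Q2: (2750/7550)²·3695.15²/669 = 2707.76
  stratum Q3: (500/7550)²·106.01²/123 = 0.400714
  stratum Q4: (2500/7550)²·3237.67²/344 = 3341.13
V̂(x̄_st) = 74648.5
SE(x̄_st) = √74648.5 = 273.219

SE(x̄_st) ≈ 273.2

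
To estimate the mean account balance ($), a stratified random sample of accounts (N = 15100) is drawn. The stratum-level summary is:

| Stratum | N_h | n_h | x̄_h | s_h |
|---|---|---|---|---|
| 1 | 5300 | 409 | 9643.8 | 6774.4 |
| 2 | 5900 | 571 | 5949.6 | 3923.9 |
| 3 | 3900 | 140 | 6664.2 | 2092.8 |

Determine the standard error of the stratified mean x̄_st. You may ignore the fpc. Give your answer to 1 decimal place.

SE(x̄_st) ≈ 141.5

V̂(x̄_st) = Σ W_h² s_h²/n_h, with W_h = N_h/N and N = 15100:
  stratum 1: (5300/15100)²·6774.4²/409 = 13823.4
  stratum 2: (5900/15100)²·3923.9²/571 = 4116.71
  stratum 3: (3900/15100)²·2092.8²/140 = 2086.91
V̂(x̄_st) = 20027.1
SE(x̄_st) = √20027.1 = 141.517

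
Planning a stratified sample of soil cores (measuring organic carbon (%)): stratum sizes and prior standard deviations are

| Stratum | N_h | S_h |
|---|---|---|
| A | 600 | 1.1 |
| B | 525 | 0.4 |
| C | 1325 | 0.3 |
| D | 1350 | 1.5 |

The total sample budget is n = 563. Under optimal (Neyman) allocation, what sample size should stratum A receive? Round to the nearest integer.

113

Neyman allocation: n_h = n · N_h S_h / Σ N_i S_i, with n = 563.
  stratum A: N_h·S_h = 600·1.1 = 660.00
  stratum B: N_h·S_h = 525·0.4 = 210.00
  stratum C: N_h·S_h = 1325·0.3 = 397.50
  stratum D: N_h·S_h = 1350·1.5 = 2025.00
Σ N_h S_h = 3292.50
n for stratum A = 563·660.00/3292.50 = 112.856 → 113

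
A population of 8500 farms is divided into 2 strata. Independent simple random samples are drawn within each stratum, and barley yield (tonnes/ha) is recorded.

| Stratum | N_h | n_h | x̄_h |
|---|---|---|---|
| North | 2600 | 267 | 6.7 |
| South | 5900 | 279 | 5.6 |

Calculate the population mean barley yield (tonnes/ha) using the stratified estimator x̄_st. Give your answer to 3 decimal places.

N = Σ N_h = 8500. Stratum weights W_h = N_h/N.
x̄_st = (2600·6.7 + 5900·5.6) / 8500 = 5.93647

x̄_st ≈ 5.936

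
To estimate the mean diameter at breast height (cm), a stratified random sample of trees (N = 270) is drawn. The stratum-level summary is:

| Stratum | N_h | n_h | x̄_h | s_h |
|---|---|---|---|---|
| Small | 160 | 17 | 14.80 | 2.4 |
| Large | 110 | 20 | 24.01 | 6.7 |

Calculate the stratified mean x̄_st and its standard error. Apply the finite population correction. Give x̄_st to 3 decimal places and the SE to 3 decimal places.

x̄_st = Σ W_h x̄_h = (160·14.80 + 110·24.01)/270 = 18.55222
V̂(x̄_st) = Σ W_h² (1 − n_h/N_h) s_h²/n_h, with W_h = N_h/N and N = 270:
  stratum Small: (160/270)²·(1 − 17/160)·2.4²/17 = 0.106341
  stratum Large: (110/270)²·(1 − 20/110)·6.7²/20 = 0.304809
V̂(x̄_st) = 0.41115
SE(x̄_st) = √0.41115 = 0.64121

x̄_st ≈ 18.552, SE ≈ 0.641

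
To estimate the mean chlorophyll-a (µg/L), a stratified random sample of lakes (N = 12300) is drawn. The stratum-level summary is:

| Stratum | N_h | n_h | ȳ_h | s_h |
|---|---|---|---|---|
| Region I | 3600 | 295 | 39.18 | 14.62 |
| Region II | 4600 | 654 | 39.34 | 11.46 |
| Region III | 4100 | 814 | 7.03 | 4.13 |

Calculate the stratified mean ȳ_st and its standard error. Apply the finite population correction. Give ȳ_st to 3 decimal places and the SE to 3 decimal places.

ȳ_st ≈ 28.523, SE ≈ 0.288

ȳ_st = Σ W_h ȳ_h = (3600·39.18 + 4600·39.34 + 4100·7.03)/12300 = 28.52317
V̂(ȳ_st) = Σ W_h² (1 − n_h/N_h) s_h²/n_h, with W_h = N_h/N and N = 12300:
  stratum Region I: (3600/12300)²·(1 − 295/3600)·14.62²/295 = 0.0569818
  stratum Region II: (4600/12300)²·(1 − 654/4600)·11.46²/654 = 0.0240933
  stratum Region III: (4100/12300)²·(1 − 814/4100)·4.13²/814 = 0.00186602
V̂(ȳ_st) = 0.0829412
SE(ȳ_st) = √0.0829412 = 0.287995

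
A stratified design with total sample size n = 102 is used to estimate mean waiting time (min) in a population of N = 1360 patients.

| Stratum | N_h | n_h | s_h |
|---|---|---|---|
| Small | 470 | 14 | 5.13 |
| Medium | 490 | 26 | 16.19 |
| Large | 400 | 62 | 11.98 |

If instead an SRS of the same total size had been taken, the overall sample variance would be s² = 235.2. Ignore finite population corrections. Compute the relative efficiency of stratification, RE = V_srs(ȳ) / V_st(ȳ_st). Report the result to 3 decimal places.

V̂(ȳ_st) = Σ W_h² s_h²/n_h, with W_h = N_h/N and N = 1360:
  stratum Small: (470/1360)²·5.13²/14 = 0.224504
  stratum Medium: (490/1360)²·16.19²/26 = 1.30868
  stratum Large: (400/1360)²·11.98²/62 = 0.200246
V_st = 1.73343
V_srs = s²/n = 235.2/102 = 2.30588
Relative efficiency = V_srs / V_st = 2.30588/1.73343 = 1.3302

RE ≈ 1.330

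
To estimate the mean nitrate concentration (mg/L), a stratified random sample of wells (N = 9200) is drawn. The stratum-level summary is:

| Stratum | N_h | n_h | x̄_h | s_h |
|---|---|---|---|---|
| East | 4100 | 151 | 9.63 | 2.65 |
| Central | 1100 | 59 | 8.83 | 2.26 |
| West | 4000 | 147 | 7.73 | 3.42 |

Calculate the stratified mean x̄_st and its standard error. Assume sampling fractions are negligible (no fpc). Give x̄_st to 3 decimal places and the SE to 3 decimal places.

x̄_st ≈ 8.708, SE ≈ 0.160

x̄_st = Σ W_h x̄_h = (4100·9.63 + 1100·8.83 + 4000·7.73)/9200 = 8.70826
V̂(x̄_st) = Σ W_h² s_h²/n_h, with W_h = N_h/N and N = 9200:
  stratum East: (4100/9200)²·2.65²/151 = 0.00923649
  stratum Central: (1100/9200)²·2.26²/59 = 0.00123758
  stratum West: (4000/9200)²·3.42²/147 = 0.0150411
V̂(x̄_st) = 0.0255152
SE(x̄_st) = √0.0255152 = 0.159735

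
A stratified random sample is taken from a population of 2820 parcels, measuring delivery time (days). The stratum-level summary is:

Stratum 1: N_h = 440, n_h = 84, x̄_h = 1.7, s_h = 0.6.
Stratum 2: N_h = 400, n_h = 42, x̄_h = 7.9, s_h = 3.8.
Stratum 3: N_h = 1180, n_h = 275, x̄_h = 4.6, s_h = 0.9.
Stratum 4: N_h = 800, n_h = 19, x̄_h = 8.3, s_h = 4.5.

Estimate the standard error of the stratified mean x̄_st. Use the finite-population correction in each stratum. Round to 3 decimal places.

SE(x̄_st) ≈ 0.301

V̂(x̄_st) = Σ W_h² (1 − n_h/N_h) s_h²/n_h, with W_h = N_h/N and N = 2820:
  stratum 1: (440/2820)²·(1 − 84/440)·0.6²/84 = 8.44166e-05
  stratum 2: (400/2820)²·(1 − 42/400)·3.8²/42 = 0.00619103
  stratum 3: (1180/2820)²·(1 − 275/1180)·0.9²/275 = 0.000395535
  stratum 4: (800/2820)²·(1 − 19/800)·4.5²/19 = 0.0837364
V̂(x̄_st) = 0.0904074
SE(x̄_st) = √0.0904074 = 0.300678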